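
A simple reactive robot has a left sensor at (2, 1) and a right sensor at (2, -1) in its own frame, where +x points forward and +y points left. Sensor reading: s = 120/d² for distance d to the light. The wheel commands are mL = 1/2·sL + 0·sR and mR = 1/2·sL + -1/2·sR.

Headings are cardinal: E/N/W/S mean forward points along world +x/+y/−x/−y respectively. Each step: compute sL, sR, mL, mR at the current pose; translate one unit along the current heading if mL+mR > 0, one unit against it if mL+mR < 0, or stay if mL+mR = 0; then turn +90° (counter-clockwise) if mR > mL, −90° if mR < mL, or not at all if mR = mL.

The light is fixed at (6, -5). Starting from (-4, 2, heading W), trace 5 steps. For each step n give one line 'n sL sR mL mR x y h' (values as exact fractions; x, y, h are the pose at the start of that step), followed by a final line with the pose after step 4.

n=0: pose=(-4,2,W); sL=2/3, sR=15/26; mL=1/3, mR=7/156; mL+mR=59/156 → advance +1; mR−mL=-15/52 → turn -1·90°
n=1: pose=(-5,2,N); sL=8/15, sR=120/181; mL=4/15, mR=-176/2715; mL+mR=548/2715 → advance +1; mR−mL=-60/181 → turn -1·90°
n=2: pose=(-5,3,E); sL=20/27, sR=12/13; mL=10/27, mR=-32/351; mL+mR=98/351 → advance +1; mR−mL=-6/13 → turn -1·90°
n=3: pose=(-4,3,S); sL=40/39, sR=120/157; mL=20/39, mR=800/6123; mL+mR=3940/6123 → advance +1; mR−mL=-60/157 → turn -1·90°
n=4: pose=(-4,2,W); sL=2/3, sR=15/26; mL=1/3, mR=7/156; mL+mR=59/156 → advance +1; mR−mL=-15/52 → turn -1·90°

0 2/3 15/26 1/3 7/156 -4 2 W
1 8/15 120/181 4/15 -176/2715 -5 2 N
2 20/27 12/13 10/27 -32/351 -5 3 E
3 40/39 120/157 20/39 800/6123 -4 3 S
4 2/3 15/26 1/3 7/156 -4 2 W
final -5 2 N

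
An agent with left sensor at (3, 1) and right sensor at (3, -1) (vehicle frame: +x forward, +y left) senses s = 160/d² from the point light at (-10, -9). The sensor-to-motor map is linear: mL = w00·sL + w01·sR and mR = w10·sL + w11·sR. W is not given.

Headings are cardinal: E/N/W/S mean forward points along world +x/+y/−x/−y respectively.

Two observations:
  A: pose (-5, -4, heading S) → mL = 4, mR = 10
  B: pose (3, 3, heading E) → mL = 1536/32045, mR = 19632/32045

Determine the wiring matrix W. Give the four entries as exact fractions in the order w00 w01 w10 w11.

-1 1 1/2 1

obs A: pose=(-5,-4,S) → sL=4, sR=8, mL=4, mR=10
obs B: pose=(3,3,E) → sL=32/85, sR=160/377, mL=1536/32045, mR=19632/32045
sensor matrix S = [[4, 8], [32/85, 160/377]]; det S = -42112/32045
solve [mL_A; mL_B] = S·[w00; w01] and [mR_A; mR_B] = S·[w10; w11]:
  w00 = -1, w01 = 1, w10 = 1/2, w11 = 1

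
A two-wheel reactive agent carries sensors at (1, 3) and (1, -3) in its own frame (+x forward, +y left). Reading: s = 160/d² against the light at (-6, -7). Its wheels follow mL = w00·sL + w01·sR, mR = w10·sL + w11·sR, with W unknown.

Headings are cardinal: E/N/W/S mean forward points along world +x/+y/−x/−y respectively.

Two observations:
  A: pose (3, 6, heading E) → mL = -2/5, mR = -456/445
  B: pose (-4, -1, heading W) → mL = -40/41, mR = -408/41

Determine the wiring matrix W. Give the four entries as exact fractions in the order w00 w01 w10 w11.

0 -1/2 -1/2 -1

obs A: pose=(3,6,E) → sL=40/89, sR=4/5, mL=-2/5, mR=-456/445
obs B: pose=(-4,-1,W) → sL=16, sR=80/41, mL=-40/41, mR=-408/41
sensor matrix S = [[40/89, 4/5], [16, 80/41]]; det S = -217536/18245
solve [mL_A; mL_B] = S·[w00; w01] and [mR_A; mR_B] = S·[w10; w11]:
  w00 = 0, w01 = -1/2, w10 = -1/2, w11 = -1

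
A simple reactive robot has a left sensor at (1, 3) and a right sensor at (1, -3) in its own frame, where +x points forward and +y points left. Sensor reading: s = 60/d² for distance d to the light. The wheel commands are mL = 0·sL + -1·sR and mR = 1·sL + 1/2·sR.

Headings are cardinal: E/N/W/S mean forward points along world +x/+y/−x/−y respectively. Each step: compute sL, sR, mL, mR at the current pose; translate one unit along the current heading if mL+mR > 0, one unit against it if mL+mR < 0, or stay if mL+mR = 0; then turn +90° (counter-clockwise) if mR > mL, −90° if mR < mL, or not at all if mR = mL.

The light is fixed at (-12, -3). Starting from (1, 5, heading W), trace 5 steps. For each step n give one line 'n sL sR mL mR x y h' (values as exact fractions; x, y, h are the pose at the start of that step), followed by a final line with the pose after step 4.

0 60/169 12/53 -12/53 4194/8957 1 5 W
1 30/137 6/13 -6/13 801/1781 0 5 S
2 60/313 12/41 -12/41 4338/12833 0 6 E
3 3/10 15/89 -15/89 171/445 1 6 N
4 60/193 60/313 -60/313 24570/60409 1 7 W
final 0 7 S

n=0: pose=(1,5,W); sL=60/169, sR=12/53; mL=-12/53, mR=4194/8957; mL+mR=2166/8957 → advance +1; mR−mL=6222/8957 → turn +1·90°
n=1: pose=(0,5,S); sL=30/137, sR=6/13; mL=-6/13, mR=801/1781; mL+mR=-21/1781 → advance -1; mR−mL=1623/1781 → turn +1·90°
n=2: pose=(0,6,E); sL=60/313, sR=12/41; mL=-12/41, mR=4338/12833; mL+mR=582/12833 → advance +1; mR−mL=8094/12833 → turn +1·90°
n=3: pose=(1,6,N); sL=3/10, sR=15/89; mL=-15/89, mR=171/445; mL+mR=96/445 → advance +1; mR−mL=246/445 → turn +1·90°
n=4: pose=(1,7,W); sL=60/193, sR=60/313; mL=-60/313, mR=24570/60409; mL+mR=12990/60409 → advance +1; mR−mL=36150/60409 → turn +1·90°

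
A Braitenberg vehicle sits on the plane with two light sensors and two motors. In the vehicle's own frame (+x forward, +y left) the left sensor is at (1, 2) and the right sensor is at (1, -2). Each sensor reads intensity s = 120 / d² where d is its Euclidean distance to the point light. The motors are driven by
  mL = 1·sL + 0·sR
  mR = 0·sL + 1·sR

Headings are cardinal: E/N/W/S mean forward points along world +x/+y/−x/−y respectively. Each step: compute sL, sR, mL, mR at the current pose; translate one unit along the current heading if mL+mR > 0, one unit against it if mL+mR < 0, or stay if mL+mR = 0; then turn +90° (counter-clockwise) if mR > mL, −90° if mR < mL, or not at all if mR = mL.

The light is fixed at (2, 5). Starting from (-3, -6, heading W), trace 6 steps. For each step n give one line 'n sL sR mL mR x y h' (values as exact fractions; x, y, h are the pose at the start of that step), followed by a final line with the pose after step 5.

0 24/41 40/39 24/41 40/39 -3 -6 W
1 3/4 15/26 3/4 15/26 -4 -6 S
2 24/49 120/149 24/49 120/149 -4 -7 W
3 60/97 12/25 60/97 12/25 -5 -7 S
4 120/289 24/37 120/289 24/37 -5 -8 W
5 15/29 15/37 15/29 15/37 -6 -8 S
final -6 -9 W

n=0: pose=(-3,-6,W); sL=24/41, sR=40/39; mL=24/41, mR=40/39; mL+mR=2576/1599 → advance +1; mR−mL=704/1599 → turn +1·90°
n=1: pose=(-4,-6,S); sL=3/4, sR=15/26; mL=3/4, mR=15/26; mL+mR=69/52 → advance +1; mR−mL=-9/52 → turn -1·90°
n=2: pose=(-4,-7,W); sL=24/49, sR=120/149; mL=24/49, mR=120/149; mL+mR=9456/7301 → advance +1; mR−mL=2304/7301 → turn +1·90°
n=3: pose=(-5,-7,S); sL=60/97, sR=12/25; mL=60/97, mR=12/25; mL+mR=2664/2425 → advance +1; mR−mL=-336/2425 → turn -1·90°
n=4: pose=(-5,-8,W); sL=120/289, sR=24/37; mL=120/289, mR=24/37; mL+mR=11376/10693 → advance +1; mR−mL=2496/10693 → turn +1·90°
n=5: pose=(-6,-8,S); sL=15/29, sR=15/37; mL=15/29, mR=15/37; mL+mR=990/1073 → advance +1; mR−mL=-120/1073 → turn -1·90°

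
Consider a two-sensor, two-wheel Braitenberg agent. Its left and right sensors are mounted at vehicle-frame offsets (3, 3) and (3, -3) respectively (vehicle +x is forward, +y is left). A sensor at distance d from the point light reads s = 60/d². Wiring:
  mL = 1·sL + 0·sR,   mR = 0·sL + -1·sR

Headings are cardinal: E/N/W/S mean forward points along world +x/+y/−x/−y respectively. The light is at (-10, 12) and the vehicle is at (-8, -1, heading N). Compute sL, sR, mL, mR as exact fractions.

left sensor world pos  = (-11, 2); dL² = 101
right sensor world pos = (-5, 2); dR² = 125
sL = 60/101 = 60/101
sR = 60/125 = 12/25
mL = 1·sL + 0·sR = 60/101
mR = 0·sL + -1·sR = -12/25

60/101 12/25 60/101 -12/25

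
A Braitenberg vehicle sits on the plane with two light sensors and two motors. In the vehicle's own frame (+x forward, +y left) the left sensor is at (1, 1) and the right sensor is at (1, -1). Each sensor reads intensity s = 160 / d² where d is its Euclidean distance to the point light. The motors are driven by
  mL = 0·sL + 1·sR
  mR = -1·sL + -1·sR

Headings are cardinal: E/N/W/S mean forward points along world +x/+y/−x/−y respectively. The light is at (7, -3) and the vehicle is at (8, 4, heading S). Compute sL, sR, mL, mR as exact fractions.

left sensor world pos  = (9, 3); dL² = 40
right sensor world pos = (7, 3); dR² = 36
sL = 160/40 = 4
sR = 160/36 = 40/9
mL = 0·sL + 1·sR = 40/9
mR = -1·sL + -1·sR = -76/9

4 40/9 40/9 -76/9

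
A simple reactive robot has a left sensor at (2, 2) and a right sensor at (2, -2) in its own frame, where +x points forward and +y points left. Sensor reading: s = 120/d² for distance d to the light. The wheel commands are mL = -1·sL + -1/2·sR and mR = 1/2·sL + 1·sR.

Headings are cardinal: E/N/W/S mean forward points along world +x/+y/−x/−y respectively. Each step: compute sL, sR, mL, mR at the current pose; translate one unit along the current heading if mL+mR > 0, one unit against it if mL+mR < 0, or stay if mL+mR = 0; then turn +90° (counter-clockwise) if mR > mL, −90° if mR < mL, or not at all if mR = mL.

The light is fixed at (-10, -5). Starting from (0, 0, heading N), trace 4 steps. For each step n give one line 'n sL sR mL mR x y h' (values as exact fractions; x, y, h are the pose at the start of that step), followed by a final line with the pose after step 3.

n=0: pose=(0,0,N); sL=120/113, sR=120/193; mL=-29940/21809, mR=25140/21809; mL+mR=-4800/21809 → advance -1; mR−mL=55080/21809 → turn +1·90°
n=1: pose=(0,-1,W); sL=30/17, sR=6/5; mL=-201/85, mR=177/85; mL+mR=-24/85 → advance -1; mR−mL=378/85 → turn +1·90°
n=2: pose=(1,-1,S); sL=120/173, sR=24/17; mL=-4116/2941, mR=5172/2941; mL+mR=1056/2941 → advance +1; mR−mL=9288/2941 → turn +1·90°
n=3: pose=(1,-2,E); sL=60/97, sR=12/17; mL=-1602/1649, mR=1674/1649; mL+mR=72/1649 → advance +1; mR−mL=3276/1649 → turn +1·90°

0 120/113 120/193 -29940/21809 25140/21809 0 0 N
1 30/17 6/5 -201/85 177/85 0 -1 W
2 120/173 24/17 -4116/2941 5172/2941 1 -1 S
3 60/97 12/17 -1602/1649 1674/1649 1 -2 E
final 2 -2 N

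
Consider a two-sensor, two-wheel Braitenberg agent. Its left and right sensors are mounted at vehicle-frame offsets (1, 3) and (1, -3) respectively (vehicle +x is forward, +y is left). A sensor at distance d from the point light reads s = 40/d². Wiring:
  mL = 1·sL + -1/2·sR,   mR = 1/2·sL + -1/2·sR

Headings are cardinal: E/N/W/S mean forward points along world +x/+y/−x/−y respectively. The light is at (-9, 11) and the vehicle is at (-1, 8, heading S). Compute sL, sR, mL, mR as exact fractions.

40/137 40/41 -1100/5617 -1920/5617

left sensor world pos  = (2, 7); dL² = 137
right sensor world pos = (-4, 7); dR² = 41
sL = 40/137 = 40/137
sR = 40/41 = 40/41
mL = 1·sL + -1/2·sR = -1100/5617
mR = 1/2·sL + -1/2·sR = -1920/5617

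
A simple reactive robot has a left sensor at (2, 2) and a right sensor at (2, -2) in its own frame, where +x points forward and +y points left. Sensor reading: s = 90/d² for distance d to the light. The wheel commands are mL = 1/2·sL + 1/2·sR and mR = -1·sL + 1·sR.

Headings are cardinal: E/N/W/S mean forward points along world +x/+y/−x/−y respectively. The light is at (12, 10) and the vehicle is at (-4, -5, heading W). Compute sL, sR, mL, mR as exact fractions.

90/613 90/493 49770/302209 10800/302209

left sensor world pos  = (-6, -7); dL² = 613
right sensor world pos = (-6, -3); dR² = 493
sL = 90/613 = 90/613
sR = 90/493 = 90/493
mL = 1/2·sL + 1/2·sR = 49770/302209
mR = -1·sL + 1·sR = 10800/302209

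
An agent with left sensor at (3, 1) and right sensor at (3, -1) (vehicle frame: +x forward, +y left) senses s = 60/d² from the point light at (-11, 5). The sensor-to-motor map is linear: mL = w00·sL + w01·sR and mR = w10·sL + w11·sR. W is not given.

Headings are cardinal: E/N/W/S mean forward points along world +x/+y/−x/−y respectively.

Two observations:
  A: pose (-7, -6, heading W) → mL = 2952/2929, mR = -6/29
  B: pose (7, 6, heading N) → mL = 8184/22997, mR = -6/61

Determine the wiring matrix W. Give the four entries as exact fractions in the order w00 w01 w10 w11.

obs A: pose=(-7,-6,W) → sL=12/29, sR=60/101, mL=2952/2929, mR=-6/29
obs B: pose=(7,6,N) → sL=12/61, sR=60/377, mL=8184/22997, mR=-6/61
sensor matrix S = [[12/29, 60/101], [12/61, 60/377]]; det S = -3435840/67358213
solve [mL_A; mL_B] = S·[w00; w01] and [mR_A; mR_B] = S·[w10; w11]:
  w00 = 1, w01 = 1, w10 = -1/2, w11 = 0

1 1 -1/2 0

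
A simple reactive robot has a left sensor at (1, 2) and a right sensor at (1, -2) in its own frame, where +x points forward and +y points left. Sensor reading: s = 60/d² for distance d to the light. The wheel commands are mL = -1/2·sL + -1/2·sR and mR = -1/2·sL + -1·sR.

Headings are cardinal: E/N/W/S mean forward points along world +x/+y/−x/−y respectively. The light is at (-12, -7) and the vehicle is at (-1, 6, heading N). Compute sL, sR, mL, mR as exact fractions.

60/277 12/73 -3852/20221 -5514/20221

left sensor world pos  = (-3, 7); dL² = 277
right sensor world pos = (1, 7); dR² = 365
sL = 60/277 = 60/277
sR = 60/365 = 12/73
mL = -1/2·sL + -1/2·sR = -3852/20221
mR = -1/2·sL + -1·sR = -5514/20221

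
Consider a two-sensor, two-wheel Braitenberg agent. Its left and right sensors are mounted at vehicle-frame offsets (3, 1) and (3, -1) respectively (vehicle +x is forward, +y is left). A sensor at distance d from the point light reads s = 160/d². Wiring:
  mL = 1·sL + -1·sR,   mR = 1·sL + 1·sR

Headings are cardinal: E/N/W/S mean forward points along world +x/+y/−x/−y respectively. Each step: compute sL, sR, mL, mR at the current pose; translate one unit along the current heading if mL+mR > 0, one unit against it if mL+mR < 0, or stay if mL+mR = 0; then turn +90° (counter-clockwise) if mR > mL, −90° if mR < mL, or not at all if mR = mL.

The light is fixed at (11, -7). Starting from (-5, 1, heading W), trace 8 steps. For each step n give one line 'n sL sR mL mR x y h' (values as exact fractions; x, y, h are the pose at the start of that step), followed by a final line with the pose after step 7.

n=0: pose=(-5,1,W); sL=16/41, sR=80/221; mL=256/9061, mR=6816/9061; mL+mR=32/41 → advance +1; mR−mL=160/221 → turn +1·90°
n=1: pose=(-6,1,S); sL=160/281, sR=160/349; mL=10880/98069, mR=100800/98069; mL+mR=320/281 → advance +1; mR−mL=320/349 → turn +1·90°
n=2: pose=(-6,0,E); sL=8/13, sR=20/29; mL=-28/377, mR=492/377; mL+mR=16/13 → advance +1; mR−mL=40/29 → turn +1·90°
n=3: pose=(-5,0,N); sL=160/389, sR=32/65; mL=-2048/25285, mR=22848/25285; mL+mR=320/389 → advance +1; mR−mL=64/65 → turn +1·90°
n=4: pose=(-5,1,W); sL=16/41, sR=80/221; mL=256/9061, mR=6816/9061; mL+mR=32/41 → advance +1; mR−mL=160/221 → turn +1·90°
n=5: pose=(-6,1,S); sL=160/281, sR=160/349; mL=10880/98069, mR=100800/98069; mL+mR=320/281 → advance +1; mR−mL=320/349 → turn +1·90°
n=6: pose=(-6,0,E); sL=8/13, sR=20/29; mL=-28/377, mR=492/377; mL+mR=16/13 → advance +1; mR−mL=40/29 → turn +1·90°
n=7: pose=(-5,0,N); sL=160/389, sR=32/65; mL=-2048/25285, mR=22848/25285; mL+mR=320/389 → advance +1; mR−mL=64/65 → turn +1·90°

0 16/41 80/221 256/9061 6816/9061 -5 1 W
1 160/281 160/349 10880/98069 100800/98069 -6 1 S
2 8/13 20/29 -28/377 492/377 -6 0 E
3 160/389 32/65 -2048/25285 22848/25285 -5 0 N
4 16/41 80/221 256/9061 6816/9061 -5 1 W
5 160/281 160/349 10880/98069 100800/98069 -6 1 S
6 8/13 20/29 -28/377 492/377 -6 0 E
7 160/389 32/65 -2048/25285 22848/25285 -5 0 N
final -5 1 W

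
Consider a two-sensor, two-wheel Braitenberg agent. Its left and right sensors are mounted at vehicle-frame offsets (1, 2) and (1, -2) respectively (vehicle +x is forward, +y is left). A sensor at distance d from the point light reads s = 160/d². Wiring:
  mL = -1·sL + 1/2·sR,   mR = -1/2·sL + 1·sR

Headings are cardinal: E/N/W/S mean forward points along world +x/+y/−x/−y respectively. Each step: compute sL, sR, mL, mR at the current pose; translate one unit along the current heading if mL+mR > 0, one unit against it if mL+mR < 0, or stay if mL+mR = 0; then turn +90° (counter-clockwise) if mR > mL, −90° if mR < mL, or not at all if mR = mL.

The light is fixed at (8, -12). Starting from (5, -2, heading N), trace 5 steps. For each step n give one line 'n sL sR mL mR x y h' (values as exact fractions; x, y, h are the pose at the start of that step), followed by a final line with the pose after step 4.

0 80/73 80/61 -1960/4453 3400/4453 5 -2 N
1 160/97 32/37 -4368/3589 144/3589 5 -1 W
2 8/5 40/29 -132/145 84/145 6 -1 S
3 160/197 160/101 -400/19897 23440/19897 6 0 E
4 80/89 16/17 -648/1513 744/1513 7 0 N
final 7 1 W

n=0: pose=(5,-2,N); sL=80/73, sR=80/61; mL=-1960/4453, mR=3400/4453; mL+mR=1440/4453 → advance +1; mR−mL=5360/4453 → turn +1·90°
n=1: pose=(5,-1,W); sL=160/97, sR=32/37; mL=-4368/3589, mR=144/3589; mL+mR=-4224/3589 → advance -1; mR−mL=4512/3589 → turn +1·90°
n=2: pose=(6,-1,S); sL=8/5, sR=40/29; mL=-132/145, mR=84/145; mL+mR=-48/145 → advance -1; mR−mL=216/145 → turn +1·90°
n=3: pose=(6,0,E); sL=160/197, sR=160/101; mL=-400/19897, mR=23440/19897; mL+mR=23040/19897 → advance +1; mR−mL=23840/19897 → turn +1·90°
n=4: pose=(7,0,N); sL=80/89, sR=16/17; mL=-648/1513, mR=744/1513; mL+mR=96/1513 → advance +1; mR−mL=1392/1513 → turn +1·90°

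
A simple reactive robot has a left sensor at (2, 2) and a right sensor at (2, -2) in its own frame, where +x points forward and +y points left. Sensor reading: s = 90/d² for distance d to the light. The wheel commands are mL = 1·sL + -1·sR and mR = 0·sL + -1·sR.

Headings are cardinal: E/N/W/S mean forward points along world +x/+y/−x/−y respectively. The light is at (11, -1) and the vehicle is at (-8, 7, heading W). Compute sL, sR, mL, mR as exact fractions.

10/53 90/541 640/28673 -90/541

left sensor world pos  = (-10, 5); dL² = 477
right sensor world pos = (-10, 9); dR² = 541
sL = 90/477 = 10/53
sR = 90/541 = 90/541
mL = 1·sL + -1·sR = 640/28673
mR = 0·sL + -1·sR = -90/541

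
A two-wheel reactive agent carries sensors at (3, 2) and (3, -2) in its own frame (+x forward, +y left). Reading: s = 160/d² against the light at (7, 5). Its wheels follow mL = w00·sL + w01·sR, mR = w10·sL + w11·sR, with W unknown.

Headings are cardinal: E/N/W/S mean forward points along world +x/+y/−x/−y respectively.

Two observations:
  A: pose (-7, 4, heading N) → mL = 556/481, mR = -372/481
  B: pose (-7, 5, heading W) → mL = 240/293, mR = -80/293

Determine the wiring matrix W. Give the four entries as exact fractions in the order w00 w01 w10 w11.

obs A: pose=(-7,4,N) → sL=8/13, sR=40/37, mL=556/481, mR=-372/481
obs B: pose=(-7,5,W) → sL=160/293, sR=160/293, mL=240/293, mR=-80/293
sensor matrix S = [[8/13, 40/37], [160/293, 160/293]]; det S = -35840/140933
solve [mL_A; mL_B] = S·[w00; w01] and [mR_A; mR_B] = S·[w10; w11]:
  w00 = 1, w01 = 1/2, w10 = 1/2, w11 = -1

1 1/2 1/2 -1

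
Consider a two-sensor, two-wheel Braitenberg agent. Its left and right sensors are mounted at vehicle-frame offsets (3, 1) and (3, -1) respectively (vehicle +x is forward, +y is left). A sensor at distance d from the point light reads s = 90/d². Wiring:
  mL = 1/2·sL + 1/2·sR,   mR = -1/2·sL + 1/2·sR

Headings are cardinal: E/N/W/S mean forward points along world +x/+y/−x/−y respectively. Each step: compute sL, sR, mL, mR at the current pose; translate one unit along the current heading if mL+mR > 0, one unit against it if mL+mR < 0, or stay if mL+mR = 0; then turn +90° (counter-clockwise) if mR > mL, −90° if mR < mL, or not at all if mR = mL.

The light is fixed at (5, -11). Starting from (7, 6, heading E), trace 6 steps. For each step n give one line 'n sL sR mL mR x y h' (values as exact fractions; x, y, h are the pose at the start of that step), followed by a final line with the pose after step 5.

n=0: pose=(7,6,E); sL=90/349, sR=90/281; mL=28350/98069, mR=3060/98069; mL+mR=90/281 → advance +1; mR−mL=-90/349 → turn -1·90°
n=1: pose=(8,6,S); sL=45/106, sR=9/20; mL=927/2120, mR=27/2120; mL+mR=9/20 → advance +1; mR−mL=-45/106 → turn -1·90°
n=2: pose=(8,5,W); sL=2/5, sR=90/289; mL=514/1445, mR=-64/1445; mL+mR=90/289 → advance +1; mR−mL=-2/5 → turn -1·90°
n=3: pose=(7,5,N); sL=45/181, sR=9/37; mL=1647/6697, mR=-18/6697; mL+mR=9/37 → advance +1; mR−mL=-45/181 → turn -1·90°
n=4: pose=(7,6,E); sL=90/349, sR=90/281; mL=28350/98069, mR=3060/98069; mL+mR=90/281 → advance +1; mR−mL=-90/349 → turn -1·90°
n=5: pose=(8,6,S); sL=45/106, sR=9/20; mL=927/2120, mR=27/2120; mL+mR=9/20 → advance +1; mR−mL=-45/106 → turn -1·90°

0 90/349 90/281 28350/98069 3060/98069 7 6 E
1 45/106 9/20 927/2120 27/2120 8 6 S
2 2/5 90/289 514/1445 -64/1445 8 5 W
3 45/181 9/37 1647/6697 -18/6697 7 5 N
4 90/349 90/281 28350/98069 3060/98069 7 6 E
5 45/106 9/20 927/2120 27/2120 8 6 S
final 8 5 W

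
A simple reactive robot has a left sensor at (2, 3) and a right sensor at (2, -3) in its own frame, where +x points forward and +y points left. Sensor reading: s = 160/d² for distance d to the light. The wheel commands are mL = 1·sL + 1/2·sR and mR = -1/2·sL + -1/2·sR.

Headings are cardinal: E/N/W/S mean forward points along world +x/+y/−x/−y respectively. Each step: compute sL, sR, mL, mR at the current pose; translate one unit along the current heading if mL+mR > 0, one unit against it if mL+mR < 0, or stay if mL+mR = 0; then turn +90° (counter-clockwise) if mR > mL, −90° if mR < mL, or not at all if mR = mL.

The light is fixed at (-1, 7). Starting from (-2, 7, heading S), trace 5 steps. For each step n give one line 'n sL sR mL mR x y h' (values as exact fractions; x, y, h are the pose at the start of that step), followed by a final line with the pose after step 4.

n=0: pose=(-2,7,S); sL=20, sR=8; mL=24, mR=-14; mL+mR=10 → advance +1; mR−mL=-38 → turn -1·90°
n=1: pose=(-2,6,W); sL=32/5, sR=160/13; mL=816/65, mR=-608/65; mL+mR=16/5 → advance +1; mR−mL=-1424/65 → turn -1·90°
n=2: pose=(-3,6,N); sL=80/13, sR=80; mL=600/13, mR=-560/13; mL+mR=40/13 → advance +1; mR−mL=-1160/13 → turn -1·90°
n=3: pose=(-3,7,E); sL=160/9, sR=160/9; mL=80/3, mR=-160/9; mL+mR=80/9 → advance +1; mR−mL=-400/9 → turn -1·90°
n=4: pose=(-2,7,S); sL=20, sR=8; mL=24, mR=-14; mL+mR=10 → advance +1; mR−mL=-38 → turn -1·90°

0 20 8 24 -14 -2 7 S
1 32/5 160/13 816/65 -608/65 -2 6 W
2 80/13 80 600/13 -560/13 -3 6 N
3 160/9 160/9 80/3 -160/9 -3 7 E
4 20 8 24 -14 -2 7 S
final -2 6 W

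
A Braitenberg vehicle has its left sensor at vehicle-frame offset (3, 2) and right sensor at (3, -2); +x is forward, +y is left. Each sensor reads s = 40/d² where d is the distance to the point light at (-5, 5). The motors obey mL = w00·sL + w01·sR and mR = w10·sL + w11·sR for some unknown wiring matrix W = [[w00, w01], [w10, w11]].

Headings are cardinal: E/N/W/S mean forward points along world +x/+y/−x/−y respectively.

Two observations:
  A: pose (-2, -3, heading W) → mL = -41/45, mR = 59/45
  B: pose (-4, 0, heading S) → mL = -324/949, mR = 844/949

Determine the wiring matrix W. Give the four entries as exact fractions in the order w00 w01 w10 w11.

1/2 -1 1/2 1

obs A: pose=(-2,-3,W) → sL=2/5, sR=10/9, mL=-41/45, mR=59/45
obs B: pose=(-4,0,S) → sL=40/73, sR=8/13, mL=-324/949, mR=844/949
sensor matrix S = [[2/5, 10/9], [40/73, 8/13]]; det S = -15488/42705
solve [mL_A; mL_B] = S·[w00; w01] and [mR_A; mR_B] = S·[w10; w11]:
  w00 = 1/2, w01 = -1, w10 = 1/2, w11 = 1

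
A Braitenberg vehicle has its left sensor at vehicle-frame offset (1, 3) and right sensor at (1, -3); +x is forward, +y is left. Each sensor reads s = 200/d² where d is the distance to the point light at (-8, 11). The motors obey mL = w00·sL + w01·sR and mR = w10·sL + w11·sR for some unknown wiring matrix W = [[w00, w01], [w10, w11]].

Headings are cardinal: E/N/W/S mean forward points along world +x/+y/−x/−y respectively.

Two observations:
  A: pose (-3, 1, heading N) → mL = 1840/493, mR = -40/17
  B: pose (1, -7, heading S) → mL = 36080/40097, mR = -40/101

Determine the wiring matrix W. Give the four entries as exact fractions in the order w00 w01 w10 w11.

obs A: pose=(-3,1,N) → sL=40/17, sR=40/29, mL=1840/493, mR=-40/17
obs B: pose=(1,-7,S) → sL=40/101, sR=200/397, mL=36080/40097, mR=-40/101
sensor matrix S = [[40/17, 40/29], [40/101, 200/397]]; det S = 12633600/19767821
solve [mL_A; mL_B] = S·[w00; w01] and [mR_A; mR_B] = S·[w10; w11]:
  w00 = 1, w01 = 1, w10 = -1, w11 = 0

1 1 -1 0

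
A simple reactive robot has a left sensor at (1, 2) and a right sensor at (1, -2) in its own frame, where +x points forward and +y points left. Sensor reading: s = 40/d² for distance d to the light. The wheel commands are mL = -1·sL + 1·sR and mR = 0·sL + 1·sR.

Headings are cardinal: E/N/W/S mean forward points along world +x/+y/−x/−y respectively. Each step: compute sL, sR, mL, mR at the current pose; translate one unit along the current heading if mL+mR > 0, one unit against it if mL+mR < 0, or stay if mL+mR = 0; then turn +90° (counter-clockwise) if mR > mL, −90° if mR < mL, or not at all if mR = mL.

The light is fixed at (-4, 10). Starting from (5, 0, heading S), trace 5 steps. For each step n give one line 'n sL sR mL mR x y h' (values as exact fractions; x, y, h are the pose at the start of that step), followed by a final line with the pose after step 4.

0 20/121 4/17 144/2057 4/17 5 0 S
1 40/181 40/269 -3520/48689 40/269 5 -1 E
2 10/41 10/61 -200/2501 10/61 6 -1 N
3 8/45 8/29 128/1305 8/29 6 0 W
4 20/121 4/17 144/2057 4/17 5 0 S
final 5 -1 E

n=0: pose=(5,0,S); sL=20/121, sR=4/17; mL=144/2057, mR=4/17; mL+mR=628/2057 → advance +1; mR−mL=20/121 → turn +1·90°
n=1: pose=(5,-1,E); sL=40/181, sR=40/269; mL=-3520/48689, mR=40/269; mL+mR=3720/48689 → advance +1; mR−mL=40/181 → turn +1·90°
n=2: pose=(6,-1,N); sL=10/41, sR=10/61; mL=-200/2501, mR=10/61; mL+mR=210/2501 → advance +1; mR−mL=10/41 → turn +1·90°
n=3: pose=(6,0,W); sL=8/45, sR=8/29; mL=128/1305, mR=8/29; mL+mR=488/1305 → advance +1; mR−mL=8/45 → turn +1·90°
n=4: pose=(5,0,S); sL=20/121, sR=4/17; mL=144/2057, mR=4/17; mL+mR=628/2057 → advance +1; mR−mL=20/121 → turn +1·90°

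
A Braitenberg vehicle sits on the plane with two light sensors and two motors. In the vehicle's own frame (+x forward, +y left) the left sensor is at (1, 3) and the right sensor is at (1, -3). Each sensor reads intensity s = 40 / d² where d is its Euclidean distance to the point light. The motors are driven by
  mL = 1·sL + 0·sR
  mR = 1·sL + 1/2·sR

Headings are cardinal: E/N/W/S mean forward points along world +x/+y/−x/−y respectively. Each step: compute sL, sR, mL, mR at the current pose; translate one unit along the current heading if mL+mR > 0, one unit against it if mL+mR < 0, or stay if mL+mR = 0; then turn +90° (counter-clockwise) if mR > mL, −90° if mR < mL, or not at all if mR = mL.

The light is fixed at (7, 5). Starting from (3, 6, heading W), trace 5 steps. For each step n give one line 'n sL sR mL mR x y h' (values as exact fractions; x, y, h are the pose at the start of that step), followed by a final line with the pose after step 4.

n=0: pose=(3,6,W); sL=40/29, sR=40/41; mL=40/29, mR=2220/1189; mL+mR=3860/1189 → advance +1; mR−mL=20/41 → turn +1·90°
n=1: pose=(2,6,S); sL=10, sR=5/8; mL=10, mR=165/16; mL+mR=325/16 → advance +1; mR−mL=5/16 → turn +1·90°
n=2: pose=(2,5,E); sL=8/5, sR=8/5; mL=8/5, mR=12/5; mL+mR=4 → advance +1; mR−mL=4/5 → turn +1·90°
n=3: pose=(3,5,N); sL=4/5, sR=20; mL=4/5, mR=54/5; mL+mR=58/5 → advance +1; mR−mL=10 → turn +1·90°
n=4: pose=(3,6,W); sL=40/29, sR=40/41; mL=40/29, mR=2220/1189; mL+mR=3860/1189 → advance +1; mR−mL=20/41 → turn +1·90°

0 40/29 40/41 40/29 2220/1189 3 6 W
1 10 5/8 10 165/16 2 6 S
2 8/5 8/5 8/5 12/5 2 5 E
3 4/5 20 4/5 54/5 3 5 N
4 40/29 40/41 40/29 2220/1189 3 6 W
final 2 6 S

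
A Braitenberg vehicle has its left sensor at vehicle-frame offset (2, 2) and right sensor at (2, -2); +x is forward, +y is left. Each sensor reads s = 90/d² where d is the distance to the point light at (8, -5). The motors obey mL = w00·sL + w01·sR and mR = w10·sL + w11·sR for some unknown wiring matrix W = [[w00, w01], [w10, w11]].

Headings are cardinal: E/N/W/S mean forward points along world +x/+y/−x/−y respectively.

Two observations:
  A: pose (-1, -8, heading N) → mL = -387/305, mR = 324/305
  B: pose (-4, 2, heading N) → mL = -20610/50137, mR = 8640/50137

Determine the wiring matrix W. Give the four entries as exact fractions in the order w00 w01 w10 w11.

obs A: pose=(-1,-8,N) → sL=45/61, sR=9/5, mL=-387/305, mR=324/305
obs B: pose=(-4,2,N) → sL=90/277, sR=90/181, mL=-20610/50137, mR=8640/50137
sensor matrix S = [[45/61, 9/5], [90/277, 90/181]]; det S = -666792/3058357
solve [mL_A; mL_B] = S·[w00; w01] and [mR_A; mR_B] = S·[w10; w11]:
  w00 = -1/2, w01 = -1/2, w10 = -1, w11 = 1

-1/2 -1/2 -1 1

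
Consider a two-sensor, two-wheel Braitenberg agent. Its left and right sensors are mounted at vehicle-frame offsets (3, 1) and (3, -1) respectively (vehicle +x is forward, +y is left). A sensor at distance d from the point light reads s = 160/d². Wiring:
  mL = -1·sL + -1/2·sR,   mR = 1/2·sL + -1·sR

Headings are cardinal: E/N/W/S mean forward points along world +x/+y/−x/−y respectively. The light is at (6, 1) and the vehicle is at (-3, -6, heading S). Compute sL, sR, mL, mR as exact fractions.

left sensor world pos  = (-2, -9); dL² = 164
right sensor world pos = (-4, -9); dR² = 200
sL = 160/164 = 40/41
sR = 160/200 = 4/5
mL = -1·sL + -1/2·sR = -282/205
mR = 1/2·sL + -1·sR = -64/205

40/41 4/5 -282/205 -64/205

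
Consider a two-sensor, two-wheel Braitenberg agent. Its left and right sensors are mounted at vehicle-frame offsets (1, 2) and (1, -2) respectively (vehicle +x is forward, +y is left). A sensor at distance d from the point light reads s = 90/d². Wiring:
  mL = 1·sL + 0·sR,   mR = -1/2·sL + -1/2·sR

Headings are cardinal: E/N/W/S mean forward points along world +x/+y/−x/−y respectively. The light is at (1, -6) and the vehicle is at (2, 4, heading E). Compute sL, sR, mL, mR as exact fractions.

45/74 45/34 45/74 -1215/1258

left sensor world pos  = (3, 6); dL² = 148
right sensor world pos = (3, 2); dR² = 68
sL = 90/148 = 45/74
sR = 90/68 = 45/34
mL = 1·sL + 0·sR = 45/74
mR = -1/2·sL + -1/2·sR = -1215/1258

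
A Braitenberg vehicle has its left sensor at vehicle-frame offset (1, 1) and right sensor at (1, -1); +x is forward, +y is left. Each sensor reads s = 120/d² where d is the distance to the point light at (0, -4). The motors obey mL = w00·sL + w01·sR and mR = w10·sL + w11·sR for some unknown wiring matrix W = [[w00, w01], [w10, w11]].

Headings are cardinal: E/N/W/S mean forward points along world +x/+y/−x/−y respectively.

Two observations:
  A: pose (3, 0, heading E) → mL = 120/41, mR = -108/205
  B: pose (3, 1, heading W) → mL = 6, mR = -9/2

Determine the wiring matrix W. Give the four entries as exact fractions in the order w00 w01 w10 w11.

1 0 -1 1/2

obs A: pose=(3,0,E) → sL=120/41, sR=24/5, mL=120/41, mR=-108/205
obs B: pose=(3,1,W) → sL=6, sR=3, mL=6, mR=-9/2
sensor matrix S = [[120/41, 24/5], [6, 3]]; det S = -4104/205
solve [mL_A; mL_B] = S·[w00; w01] and [mR_A; mR_B] = S·[w10; w11]:
  w00 = 1, w01 = 0, w10 = -1, w11 = 1/2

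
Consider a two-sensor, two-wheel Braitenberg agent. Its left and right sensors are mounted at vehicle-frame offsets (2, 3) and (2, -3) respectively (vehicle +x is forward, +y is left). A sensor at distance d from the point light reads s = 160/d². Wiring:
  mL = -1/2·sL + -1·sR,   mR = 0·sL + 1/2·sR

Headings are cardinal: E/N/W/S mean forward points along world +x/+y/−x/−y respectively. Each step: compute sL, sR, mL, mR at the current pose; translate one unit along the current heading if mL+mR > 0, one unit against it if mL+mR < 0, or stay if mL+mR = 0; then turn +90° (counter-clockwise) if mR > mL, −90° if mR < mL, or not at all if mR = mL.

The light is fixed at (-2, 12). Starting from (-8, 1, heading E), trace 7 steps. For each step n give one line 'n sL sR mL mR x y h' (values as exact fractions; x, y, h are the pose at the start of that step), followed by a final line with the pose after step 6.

n=0: pose=(-8,1,E); sL=2, sR=40/53; mL=-93/53, mR=20/53; mL+mR=-73/53 → advance -1; mR−mL=113/53 → turn +1·90°
n=1: pose=(-9,1,N); sL=160/181, sR=160/97; mL=-36720/17557, mR=80/97; mL+mR=-22240/17557 → advance -1; mR−mL=51200/17557 → turn +1·90°
n=2: pose=(-9,0,W); sL=80/153, sR=80/81; mL=-1720/1377, mR=40/81; mL+mR=-1040/1377 → advance -1; mR−mL=800/459 → turn +1·90°
n=3: pose=(-8,0,S); sL=32/41, sR=160/277; mL=-10992/11357, mR=80/277; mL+mR=-7712/11357 → advance -1; mR−mL=14272/11357 → turn +1·90°
n=4: pose=(-8,1,E); sL=2, sR=40/53; mL=-93/53, mR=20/53; mL+mR=-73/53 → advance -1; mR−mL=113/53 → turn +1·90°
n=5: pose=(-9,1,N); sL=160/181, sR=160/97; mL=-36720/17557, mR=80/97; mL+mR=-22240/17557 → advance -1; mR−mL=51200/17557 → turn +1·90°
n=6: pose=(-9,0,W); sL=80/153, sR=80/81; mL=-1720/1377, mR=40/81; mL+mR=-1040/1377 → advance -1; mR−mL=800/459 → turn +1·90°

0 2 40/53 -93/53 20/53 -8 1 E
1 160/181 160/97 -36720/17557 80/97 -9 1 N
2 80/153 80/81 -1720/1377 40/81 -9 0 W
3 32/41 160/277 -10992/11357 80/277 -8 0 S
4 2 40/53 -93/53 20/53 -8 1 E
5 160/181 160/97 -36720/17557 80/97 -9 1 N
6 80/153 80/81 -1720/1377 40/81 -9 0 W
final -8 0 S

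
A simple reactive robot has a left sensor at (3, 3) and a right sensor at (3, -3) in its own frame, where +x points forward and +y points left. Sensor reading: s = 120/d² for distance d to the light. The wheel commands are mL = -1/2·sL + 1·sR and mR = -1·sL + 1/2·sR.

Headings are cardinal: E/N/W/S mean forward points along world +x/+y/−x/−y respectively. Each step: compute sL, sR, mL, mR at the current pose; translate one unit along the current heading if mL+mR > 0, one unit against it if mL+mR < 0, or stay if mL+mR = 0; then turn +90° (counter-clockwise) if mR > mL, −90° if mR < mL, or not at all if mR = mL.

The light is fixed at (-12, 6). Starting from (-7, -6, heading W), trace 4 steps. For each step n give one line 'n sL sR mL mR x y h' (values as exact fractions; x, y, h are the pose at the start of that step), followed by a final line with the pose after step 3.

0 120/229 24/17 4476/3893 708/3893 -7 -6 W
1 60/41 12/13 102/533 -534/533 -8 -6 N
2 120/149 24/61 -84/9089 -5532/9089 -8 -7 E
3 30/73 15/32 615/2336 -825/4672 -9 -7 S
final -9 -8 W

n=0: pose=(-7,-6,W); sL=120/229, sR=24/17; mL=4476/3893, mR=708/3893; mL+mR=5184/3893 → advance +1; mR−mL=-3768/3893 → turn -1·90°
n=1: pose=(-8,-6,N); sL=60/41, sR=12/13; mL=102/533, mR=-534/533; mL+mR=-432/533 → advance -1; mR−mL=-636/533 → turn -1·90°
n=2: pose=(-8,-7,E); sL=120/149, sR=24/61; mL=-84/9089, mR=-5532/9089; mL+mR=-5616/9089 → advance -1; mR−mL=-5448/9089 → turn -1·90°
n=3: pose=(-9,-7,S); sL=30/73, sR=15/32; mL=615/2336, mR=-825/4672; mL+mR=405/4672 → advance +1; mR−mL=-2055/4672 → turn -1·90°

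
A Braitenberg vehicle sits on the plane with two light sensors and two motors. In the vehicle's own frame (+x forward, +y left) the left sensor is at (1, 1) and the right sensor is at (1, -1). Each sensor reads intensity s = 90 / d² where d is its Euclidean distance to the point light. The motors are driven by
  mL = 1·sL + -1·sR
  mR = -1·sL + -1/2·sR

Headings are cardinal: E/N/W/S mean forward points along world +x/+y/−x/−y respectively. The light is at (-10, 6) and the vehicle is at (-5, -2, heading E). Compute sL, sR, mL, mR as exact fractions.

left sensor world pos  = (-4, -1); dL² = 85
right sensor world pos = (-4, -3); dR² = 117
sL = 90/85 = 18/17
sR = 90/117 = 10/13
mL = 1·sL + -1·sR = 64/221
mR = -1·sL + -1/2·sR = -319/221

18/17 10/13 64/221 -319/221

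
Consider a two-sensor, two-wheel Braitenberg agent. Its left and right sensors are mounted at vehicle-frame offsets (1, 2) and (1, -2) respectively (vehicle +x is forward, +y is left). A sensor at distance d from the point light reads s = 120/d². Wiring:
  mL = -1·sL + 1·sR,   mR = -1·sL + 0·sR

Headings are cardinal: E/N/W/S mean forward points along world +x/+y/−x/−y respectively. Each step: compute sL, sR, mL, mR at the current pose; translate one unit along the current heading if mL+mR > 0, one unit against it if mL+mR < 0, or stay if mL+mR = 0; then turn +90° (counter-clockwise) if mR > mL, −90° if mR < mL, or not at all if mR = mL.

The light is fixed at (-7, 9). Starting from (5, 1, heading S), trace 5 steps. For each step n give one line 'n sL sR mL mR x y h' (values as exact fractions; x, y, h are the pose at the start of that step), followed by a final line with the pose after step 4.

0 120/277 120/181 11520/50137 -120/277 5 1 S
1 60/101 60/73 1680/7373 -60/101 5 2 W
2 120/157 40/87 -4160/13659 -120/157 6 2 N
3 15/29 15/37 -120/1073 -15/29 6 1 E
4 120/277 120/181 11520/50137 -120/277 5 1 S
final 5 2 W

n=0: pose=(5,1,S); sL=120/277, sR=120/181; mL=11520/50137, mR=-120/277; mL+mR=-10200/50137 → advance -1; mR−mL=-120/181 → turn -1·90°
n=1: pose=(5,2,W); sL=60/101, sR=60/73; mL=1680/7373, mR=-60/101; mL+mR=-2700/7373 → advance -1; mR−mL=-60/73 → turn -1·90°
n=2: pose=(6,2,N); sL=120/157, sR=40/87; mL=-4160/13659, mR=-120/157; mL+mR=-14600/13659 → advance -1; mR−mL=-40/87 → turn -1·90°
n=3: pose=(6,1,E); sL=15/29, sR=15/37; mL=-120/1073, mR=-15/29; mL+mR=-675/1073 → advance -1; mR−mL=-15/37 → turn -1·90°
n=4: pose=(5,1,S); sL=120/277, sR=120/181; mL=11520/50137, mR=-120/277; mL+mR=-10200/50137 → advance -1; mR−mL=-120/181 → turn -1·90°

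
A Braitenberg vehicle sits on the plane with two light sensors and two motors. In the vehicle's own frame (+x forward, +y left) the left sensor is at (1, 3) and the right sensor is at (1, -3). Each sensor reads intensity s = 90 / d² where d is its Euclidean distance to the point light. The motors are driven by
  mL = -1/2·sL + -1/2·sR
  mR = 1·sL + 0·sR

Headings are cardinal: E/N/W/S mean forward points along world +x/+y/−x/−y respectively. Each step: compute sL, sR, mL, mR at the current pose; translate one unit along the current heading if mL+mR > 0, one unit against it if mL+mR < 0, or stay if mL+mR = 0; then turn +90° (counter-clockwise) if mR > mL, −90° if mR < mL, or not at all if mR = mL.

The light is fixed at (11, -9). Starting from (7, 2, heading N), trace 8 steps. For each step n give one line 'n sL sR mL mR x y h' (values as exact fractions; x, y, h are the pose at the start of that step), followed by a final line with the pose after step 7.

n=0: pose=(7,2,N); sL=90/193, sR=18/29; mL=-3042/5597, mR=90/193; mL+mR=-432/5597 → advance -1; mR−mL=5652/5597 → turn +1·90°
n=1: pose=(7,1,W); sL=45/37, sR=45/97; mL=-3015/3589, mR=45/37; mL+mR=1350/3589 → advance +1; mR−mL=7380/3589 → turn +1·90°
n=2: pose=(6,1,S); sL=18/17, sR=18/29; mL=-414/493, mR=18/17; mL+mR=108/493 → advance +1; mR−mL=936/493 → turn +1·90°
n=3: pose=(6,0,E); sL=9/16, sR=45/26; mL=-477/416, mR=9/16; mL+mR=-243/416 → advance -1; mR−mL=711/416 → turn +1·90°
n=4: pose=(5,0,N); sL=90/181, sR=90/109; mL=-13050/19729, mR=90/181; mL+mR=-3240/19729 → advance -1; mR−mL=22860/19729 → turn +1·90°
n=5: pose=(5,-1,W); sL=45/37, sR=9/17; mL=-549/629, mR=45/37; mL+mR=216/629 → advance +1; mR−mL=1314/629 → turn +1·90°
n=6: pose=(4,-1,S); sL=18/13, sR=90/149; mL=-1926/1937, mR=18/13; mL+mR=756/1937 → advance +1; mR−mL=4608/1937 → turn +1·90°
n=7: pose=(4,-2,E); sL=45/68, sR=45/26; mL=-2115/1768, mR=45/68; mL+mR=-945/1768 → advance -1; mR−mL=3285/1768 → turn +1·90°

0 90/193 18/29 -3042/5597 90/193 7 2 N
1 45/37 45/97 -3015/3589 45/37 7 1 W
2 18/17 18/29 -414/493 18/17 6 1 S
3 9/16 45/26 -477/416 9/16 6 0 E
4 90/181 90/109 -13050/19729 90/181 5 0 N
5 45/37 9/17 -549/629 45/37 5 -1 W
6 18/13 90/149 -1926/1937 18/13 4 -1 S
7 45/68 45/26 -2115/1768 45/68 4 -2 E
final 3 -2 N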